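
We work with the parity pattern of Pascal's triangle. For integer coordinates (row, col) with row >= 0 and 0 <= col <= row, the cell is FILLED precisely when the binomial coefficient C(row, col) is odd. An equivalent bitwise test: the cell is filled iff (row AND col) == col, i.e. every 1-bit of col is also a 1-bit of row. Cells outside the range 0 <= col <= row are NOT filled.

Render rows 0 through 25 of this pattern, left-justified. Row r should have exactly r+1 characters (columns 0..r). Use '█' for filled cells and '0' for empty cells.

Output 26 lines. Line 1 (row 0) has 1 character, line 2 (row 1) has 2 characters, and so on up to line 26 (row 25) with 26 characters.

r0=0: █
r1=1: ██
r2=10: █0█
r3=11: ████
r4=100: █000█
r5=101: ██00██
r6=110: █0█0█0█
r7=111: ████████
r8=1000: █0000000█
r9=1001: ██000000██
r10=1010: █0█00000█0█
r11=1011: ████0000████
r12=1100: █000█000█000█
r13=1101: ██00██00██00██
r14=1110: █0█0█0█0█0█0█0█
r15=1111: ████████████████
r16=10000: █000000000000000█
r17=10001: ██00000000000000██
r18=10010: █0█0000000000000█0█
r19=10011: ████000000000000████
r20=10100: █000█00000000000█000█
r21=10101: ██00██0000000000██00██
r22=10110: █0█0█0█000000000█0█0█0█
r23=10111: ████████00000000████████
r24=11000: █0000000█0000000█0000000█
r25=11001: ██000000██000000██000000██

Answer: █
██
█0█
████
█000█
██00██
█0█0█0█
████████
█0000000█
██000000██
█0█00000█0█
████0000████
█000█000█000█
██00██00██00██
█0█0█0█0█0█0█0█
████████████████
█000000000000000█
██00000000000000██
█0█0000000000000█0█
████000000000000████
█000█00000000000█000█
██00██0000000000██00██
█0█0█0█000000000█0█0█0█
████████00000000████████
█0000000█0000000█0000000█
██000000██000000██000000██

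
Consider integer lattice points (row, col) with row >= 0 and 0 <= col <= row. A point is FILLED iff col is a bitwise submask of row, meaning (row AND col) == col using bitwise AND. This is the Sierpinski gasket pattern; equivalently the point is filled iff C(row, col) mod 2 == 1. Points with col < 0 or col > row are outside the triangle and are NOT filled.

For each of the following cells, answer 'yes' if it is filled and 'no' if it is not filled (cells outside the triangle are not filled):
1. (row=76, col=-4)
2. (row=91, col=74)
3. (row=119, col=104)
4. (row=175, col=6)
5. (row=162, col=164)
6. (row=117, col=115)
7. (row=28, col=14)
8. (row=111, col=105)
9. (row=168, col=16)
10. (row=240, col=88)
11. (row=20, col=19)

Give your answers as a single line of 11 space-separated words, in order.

Answer: no yes no yes no no no yes no no no

Derivation:
(76,-4): col outside [0, 76] -> not filled
(91,74): row=0b1011011, col=0b1001010, row AND col = 0b1001010 = 74; 74 == 74 -> filled
(119,104): row=0b1110111, col=0b1101000, row AND col = 0b1100000 = 96; 96 != 104 -> empty
(175,6): row=0b10101111, col=0b110, row AND col = 0b110 = 6; 6 == 6 -> filled
(162,164): col outside [0, 162] -> not filled
(117,115): row=0b1110101, col=0b1110011, row AND col = 0b1110001 = 113; 113 != 115 -> empty
(28,14): row=0b11100, col=0b1110, row AND col = 0b1100 = 12; 12 != 14 -> empty
(111,105): row=0b1101111, col=0b1101001, row AND col = 0b1101001 = 105; 105 == 105 -> filled
(168,16): row=0b10101000, col=0b10000, row AND col = 0b0 = 0; 0 != 16 -> empty
(240,88): row=0b11110000, col=0b1011000, row AND col = 0b1010000 = 80; 80 != 88 -> empty
(20,19): row=0b10100, col=0b10011, row AND col = 0b10000 = 16; 16 != 19 -> empty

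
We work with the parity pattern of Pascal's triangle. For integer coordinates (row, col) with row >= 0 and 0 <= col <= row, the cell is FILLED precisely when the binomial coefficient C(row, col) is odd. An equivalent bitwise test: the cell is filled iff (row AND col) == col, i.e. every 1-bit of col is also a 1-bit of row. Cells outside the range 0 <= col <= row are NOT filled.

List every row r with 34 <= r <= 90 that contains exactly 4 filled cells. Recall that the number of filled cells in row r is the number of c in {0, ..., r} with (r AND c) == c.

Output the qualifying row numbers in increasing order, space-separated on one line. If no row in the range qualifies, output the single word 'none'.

Answer: 34 36 40 48 65 66 68 72 80

Derivation:
Row r has 2^popcount(r) filled cells, so we need popcount(r) = log2(4) = 2.
Scan r = 34..90 and keep those with exactly 2 one-bits:
r=34=100010 popcount=2 -> KEEP
r=35=100011 popcount=3 -> skip
r=36=100100 popcount=2 -> KEEP
r=37=100101 popcount=3 -> skip
r=38=100110 popcount=3 -> skip
r=39=100111 popcount=4 -> skip
r=40=101000 popcount=2 -> KEEP
r=41=101001 popcount=3 -> skip
r=42=101010 popcount=3 -> skip
r=43=101011 popcount=4 -> skip
r=44=101100 popcount=3 -> skip
r=45=101101 popcount=4 -> skip
r=46=101110 popcount=4 -> skip
r=47=101111 popcount=5 -> skip
r=48=110000 popcount=2 -> KEEP
r=49=110001 popcount=3 -> skip
r=50=110010 popcount=3 -> skip
r=51=110011 popcount=4 -> skip
r=52=110100 popcount=3 -> skip
r=53=110101 popcount=4 -> skip
r=54=110110 popcount=4 -> skip
r=55=110111 popcount=5 -> skip
r=56=111000 popcount=3 -> skip
r=57=111001 popcount=4 -> skip
r=58=111010 popcount=4 -> skip
r=59=111011 popcount=5 -> skip
r=60=111100 popcount=4 -> skip
r=61=111101 popcount=5 -> skip
r=62=111110 popcount=5 -> skip
r=63=111111 popcount=6 -> skip
r=64=1000000 popcount=1 -> skip
r=65=1000001 popcount=2 -> KEEP
r=66=1000010 popcount=2 -> KEEP
r=67=1000011 popcount=3 -> skip
r=68=1000100 popcount=2 -> KEEP
r=69=1000101 popcount=3 -> skip
r=70=1000110 popcount=3 -> skip
r=71=1000111 popcount=4 -> skip
r=72=1001000 popcount=2 -> KEEP
r=73=1001001 popcount=3 -> skip
r=74=1001010 popcount=3 -> skip
r=75=1001011 popcount=4 -> skip
r=76=1001100 popcount=3 -> skip
r=77=1001101 popcount=4 -> skip
r=78=1001110 popcount=4 -> skip
r=79=1001111 popcount=5 -> skip
r=80=1010000 popcount=2 -> KEEP
r=81=1010001 popcount=3 -> skip
r=82=1010010 popcount=3 -> skip
r=83=1010011 popcount=4 -> skip
r=84=1010100 popcount=3 -> skip
r=85=1010101 popcount=4 -> skip
r=86=1010110 popcount=4 -> skip
r=87=1010111 popcount=5 -> skip
r=88=1011000 popcount=3 -> skip
r=89=1011001 popcount=4 -> skip
r=90=1011010 popcount=4 -> skip
Kept rows: 34 36 40 48 65 66 68 72 80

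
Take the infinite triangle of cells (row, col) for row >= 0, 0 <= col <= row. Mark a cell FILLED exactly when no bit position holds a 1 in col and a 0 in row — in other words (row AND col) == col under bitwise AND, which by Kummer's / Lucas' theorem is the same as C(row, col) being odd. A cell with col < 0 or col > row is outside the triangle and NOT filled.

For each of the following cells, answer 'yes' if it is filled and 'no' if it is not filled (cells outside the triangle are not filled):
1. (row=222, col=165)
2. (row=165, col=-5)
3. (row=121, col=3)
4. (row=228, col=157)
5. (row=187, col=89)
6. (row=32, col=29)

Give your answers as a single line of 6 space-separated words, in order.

Answer: no no no no no no

Derivation:
(222,165): row=0b11011110, col=0b10100101, row AND col = 0b10000100 = 132; 132 != 165 -> empty
(165,-5): col outside [0, 165] -> not filled
(121,3): row=0b1111001, col=0b11, row AND col = 0b1 = 1; 1 != 3 -> empty
(228,157): row=0b11100100, col=0b10011101, row AND col = 0b10000100 = 132; 132 != 157 -> empty
(187,89): row=0b10111011, col=0b1011001, row AND col = 0b11001 = 25; 25 != 89 -> empty
(32,29): row=0b100000, col=0b11101, row AND col = 0b0 = 0; 0 != 29 -> empty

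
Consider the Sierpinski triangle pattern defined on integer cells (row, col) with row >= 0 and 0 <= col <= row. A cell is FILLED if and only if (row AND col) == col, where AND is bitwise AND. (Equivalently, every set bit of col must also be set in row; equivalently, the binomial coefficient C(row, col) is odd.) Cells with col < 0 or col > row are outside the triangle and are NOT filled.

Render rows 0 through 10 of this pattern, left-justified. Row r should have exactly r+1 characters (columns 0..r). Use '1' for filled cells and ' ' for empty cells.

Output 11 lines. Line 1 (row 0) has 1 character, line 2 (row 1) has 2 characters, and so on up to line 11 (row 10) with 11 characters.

Answer: 1
11
1 1
1111
1   1
11  11
1 1 1 1
11111111
1       1
11      11
1 1     1 1

Derivation:
r0=0: 1
r1=1: 11
r2=10: 1 1
r3=11: 1111
r4=100: 1   1
r5=101: 11  11
r6=110: 1 1 1 1
r7=111: 11111111
r8=1000: 1       1
r9=1001: 11      11
r10=1010: 1 1     1 1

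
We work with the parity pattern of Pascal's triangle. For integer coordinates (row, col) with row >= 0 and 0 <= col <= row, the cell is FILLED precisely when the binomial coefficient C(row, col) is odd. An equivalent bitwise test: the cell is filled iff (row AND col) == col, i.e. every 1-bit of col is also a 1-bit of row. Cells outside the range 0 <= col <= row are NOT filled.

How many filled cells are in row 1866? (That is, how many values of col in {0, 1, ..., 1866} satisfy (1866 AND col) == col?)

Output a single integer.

Answer: 64

Derivation:
1866 in binary = 11101001010
popcount(1866) = number of 1-bits in 11101001010 = 6
A col c satisfies (1866 AND c) == c iff every set bit of c is also set in 1866; each of the 6 set bits of 1866 can independently be on or off in c.
count = 2^6 = 64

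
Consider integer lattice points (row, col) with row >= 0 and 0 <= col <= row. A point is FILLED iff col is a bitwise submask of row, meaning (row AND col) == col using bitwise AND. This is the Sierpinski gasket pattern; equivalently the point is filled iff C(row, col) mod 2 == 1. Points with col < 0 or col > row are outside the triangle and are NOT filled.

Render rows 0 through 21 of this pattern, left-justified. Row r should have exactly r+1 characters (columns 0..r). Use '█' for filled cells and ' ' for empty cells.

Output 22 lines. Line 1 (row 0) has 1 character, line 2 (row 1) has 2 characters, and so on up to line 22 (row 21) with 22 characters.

r0=0: █
r1=1: ██
r2=10: █ █
r3=11: ████
r4=100: █   █
r5=101: ██  ██
r6=110: █ █ █ █
r7=111: ████████
r8=1000: █       █
r9=1001: ██      ██
r10=1010: █ █     █ █
r11=1011: ████    ████
r12=1100: █   █   █   █
r13=1101: ██  ██  ██  ██
r14=1110: █ █ █ █ █ █ █ █
r15=1111: ████████████████
r16=10000: █               █
r17=10001: ██              ██
r18=10010: █ █             █ █
r19=10011: ████            ████
r20=10100: █   █           █   █
r21=10101: ██  ██          ██  ██

Answer: █
██
█ █
████
█   █
██  ██
█ █ █ █
████████
█       █
██      ██
█ █     █ █
████    ████
█   █   █   █
██  ██  ██  ██
█ █ █ █ █ █ █ █
████████████████
█               █
██              ██
█ █             █ █
████            ████
█   █           █   █
██  ██          ██  ██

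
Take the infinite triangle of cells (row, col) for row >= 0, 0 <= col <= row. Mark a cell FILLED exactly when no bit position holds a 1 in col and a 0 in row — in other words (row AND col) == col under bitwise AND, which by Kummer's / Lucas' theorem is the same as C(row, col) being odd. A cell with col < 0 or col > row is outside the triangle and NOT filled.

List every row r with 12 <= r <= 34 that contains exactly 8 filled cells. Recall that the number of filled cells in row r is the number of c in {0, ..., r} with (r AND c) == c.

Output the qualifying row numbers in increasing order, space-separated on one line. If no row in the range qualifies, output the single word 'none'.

Row r has 2^popcount(r) filled cells, so we need popcount(r) = log2(8) = 3.
Scan r = 12..34 and keep those with exactly 3 one-bits:
r=12=1100 popcount=2 -> skip
r=13=1101 popcount=3 -> KEEP
r=14=1110 popcount=3 -> KEEP
r=15=1111 popcount=4 -> skip
r=16=10000 popcount=1 -> skip
r=17=10001 popcount=2 -> skip
r=18=10010 popcount=2 -> skip
r=19=10011 popcount=3 -> KEEP
r=20=10100 popcount=2 -> skip
r=21=10101 popcount=3 -> KEEP
r=22=10110 popcount=3 -> KEEP
r=23=10111 popcount=4 -> skip
r=24=11000 popcount=2 -> skip
r=25=11001 popcount=3 -> KEEP
r=26=11010 popcount=3 -> KEEP
r=27=11011 popcount=4 -> skip
r=28=11100 popcount=3 -> KEEP
r=29=11101 popcount=4 -> skip
r=30=11110 popcount=4 -> skip
r=31=11111 popcount=5 -> skip
r=32=100000 popcount=1 -> skip
r=33=100001 popcount=2 -> skip
r=34=100010 popcount=2 -> skip
Kept rows: 13 14 19 21 22 25 26 28

Answer: 13 14 19 21 22 25 26 28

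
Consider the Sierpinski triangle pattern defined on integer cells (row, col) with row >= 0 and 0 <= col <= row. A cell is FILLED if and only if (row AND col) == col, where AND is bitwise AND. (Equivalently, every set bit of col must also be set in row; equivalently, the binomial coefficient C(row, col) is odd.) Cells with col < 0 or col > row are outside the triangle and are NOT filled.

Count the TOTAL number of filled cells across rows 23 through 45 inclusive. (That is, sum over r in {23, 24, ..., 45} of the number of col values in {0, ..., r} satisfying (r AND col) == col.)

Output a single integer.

Answer: 238

Derivation:
r23=10111 pc4: +16 =16
r24=11000 pc2: +4 =20
r25=11001 pc3: +8 =28
r26=11010 pc3: +8 =36
r27=11011 pc4: +16 =52
r28=11100 pc3: +8 =60
r29=11101 pc4: +16 =76
r30=11110 pc4: +16 =92
r31=11111 pc5: +32 =124
r32=100000 pc1: +2 =126
r33=100001 pc2: +4 =130
r34=100010 pc2: +4 =134
r35=100011 pc3: +8 =142
r36=100100 pc2: +4 =146
r37=100101 pc3: +8 =154
r38=100110 pc3: +8 =162
r39=100111 pc4: +16 =178
r40=101000 pc2: +4 =182
r41=101001 pc3: +8 =190
r42=101010 pc3: +8 =198
r43=101011 pc4: +16 =214
r44=101100 pc3: +8 =222
r45=101101 pc4: +16 =238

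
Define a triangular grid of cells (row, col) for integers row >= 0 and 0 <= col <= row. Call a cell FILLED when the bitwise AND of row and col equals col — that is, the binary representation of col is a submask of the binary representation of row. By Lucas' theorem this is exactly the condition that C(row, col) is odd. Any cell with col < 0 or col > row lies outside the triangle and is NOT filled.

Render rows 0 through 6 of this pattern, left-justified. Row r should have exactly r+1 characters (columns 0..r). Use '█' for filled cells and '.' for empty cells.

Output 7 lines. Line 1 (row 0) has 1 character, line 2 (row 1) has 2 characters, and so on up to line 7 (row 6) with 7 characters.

Answer: █
██
█.█
████
█...█
██..██
█.█.█.█

Derivation:
r0=0: █
r1=1: ██
r2=10: █.█
r3=11: ████
r4=100: █...█
r5=101: ██..██
r6=110: █.█.█.█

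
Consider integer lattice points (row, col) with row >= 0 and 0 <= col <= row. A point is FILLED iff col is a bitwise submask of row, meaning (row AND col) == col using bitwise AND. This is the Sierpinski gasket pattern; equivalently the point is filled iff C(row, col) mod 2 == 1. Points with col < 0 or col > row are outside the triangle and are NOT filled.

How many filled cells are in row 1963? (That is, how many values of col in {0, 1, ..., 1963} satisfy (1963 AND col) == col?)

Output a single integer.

1963 in binary = 11110101011
popcount(1963) = number of 1-bits in 11110101011 = 8
A col c satisfies (1963 AND c) == c iff every set bit of c is also set in 1963; each of the 8 set bits of 1963 can independently be on or off in c.
count = 2^8 = 256

Answer: 256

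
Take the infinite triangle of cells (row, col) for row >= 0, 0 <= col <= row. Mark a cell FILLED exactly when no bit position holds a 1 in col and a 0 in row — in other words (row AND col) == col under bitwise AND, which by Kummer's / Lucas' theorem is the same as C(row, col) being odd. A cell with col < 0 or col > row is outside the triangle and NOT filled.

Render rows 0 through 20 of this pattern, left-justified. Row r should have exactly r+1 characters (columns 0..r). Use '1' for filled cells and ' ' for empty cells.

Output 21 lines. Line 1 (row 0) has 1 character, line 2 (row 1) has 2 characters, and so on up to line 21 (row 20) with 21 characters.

Answer: 1
11
1 1
1111
1   1
11  11
1 1 1 1
11111111
1       1
11      11
1 1     1 1
1111    1111
1   1   1   1
11  11  11  11
1 1 1 1 1 1 1 1
1111111111111111
1               1
11              11
1 1             1 1
1111            1111
1   1           1   1

Derivation:
r0=0: 1
r1=1: 11
r2=10: 1 1
r3=11: 1111
r4=100: 1   1
r5=101: 11  11
r6=110: 1 1 1 1
r7=111: 11111111
r8=1000: 1       1
r9=1001: 11      11
r10=1010: 1 1     1 1
r11=1011: 1111    1111
r12=1100: 1   1   1   1
r13=1101: 11  11  11  11
r14=1110: 1 1 1 1 1 1 1 1
r15=1111: 1111111111111111
r16=10000: 1               1
r17=10001: 11              11
r18=10010: 1 1             1 1
r19=10011: 1111            1111
r20=10100: 1   1           1   1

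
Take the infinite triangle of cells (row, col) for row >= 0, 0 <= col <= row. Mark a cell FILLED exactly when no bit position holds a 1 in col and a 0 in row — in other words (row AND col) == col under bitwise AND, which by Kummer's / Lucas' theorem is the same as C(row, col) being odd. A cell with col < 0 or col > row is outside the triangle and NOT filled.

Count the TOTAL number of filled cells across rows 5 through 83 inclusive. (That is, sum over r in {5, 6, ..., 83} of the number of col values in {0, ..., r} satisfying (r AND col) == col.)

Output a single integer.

Answer: 916

Derivation:
r5=101 pc2: +4 =4
r6=110 pc2: +4 =8
r7=111 pc3: +8 =16
r8=1000 pc1: +2 =18
r9=1001 pc2: +4 =22
r10=1010 pc2: +4 =26
r11=1011 pc3: +8 =34
r12=1100 pc2: +4 =38
r13=1101 pc3: +8 =46
r14=1110 pc3: +8 =54
r15=1111 pc4: +16 =70
r16=10000 pc1: +2 =72
r17=10001 pc2: +4 =76
r18=10010 pc2: +4 =80
r19=10011 pc3: +8 =88
r20=10100 pc2: +4 =92
r21=10101 pc3: +8 =100
r22=10110 pc3: +8 =108
r23=10111 pc4: +16 =124
r24=11000 pc2: +4 =128
r25=11001 pc3: +8 =136
r26=11010 pc3: +8 =144
r27=11011 pc4: +16 =160
r28=11100 pc3: +8 =168
r29=11101 pc4: +16 =184
r30=11110 pc4: +16 =200
r31=11111 pc5: +32 =232
r32=100000 pc1: +2 =234
r33=100001 pc2: +4 =238
r34=100010 pc2: +4 =242
r35=100011 pc3: +8 =250
r36=100100 pc2: +4 =254
r37=100101 pc3: +8 =262
r38=100110 pc3: +8 =270
r39=100111 pc4: +16 =286
r40=101000 pc2: +4 =290
r41=101001 pc3: +8 =298
r42=101010 pc3: +8 =306
r43=101011 pc4: +16 =322
r44=101100 pc3: +8 =330
r45=101101 pc4: +16 =346
r46=101110 pc4: +16 =362
r47=101111 pc5: +32 =394
r48=110000 pc2: +4 =398
r49=110001 pc3: +8 =406
r50=110010 pc3: +8 =414
r51=110011 pc4: +16 =430
r52=110100 pc3: +8 =438
r53=110101 pc4: +16 =454
r54=110110 pc4: +16 =470
r55=110111 pc5: +32 =502
r56=111000 pc3: +8 =510
r57=111001 pc4: +16 =526
r58=111010 pc4: +16 =542
r59=111011 pc5: +32 =574
r60=111100 pc4: +16 =590
r61=111101 pc5: +32 =622
r62=111110 pc5: +32 =654
r63=111111 pc6: +64 =718
r64=1000000 pc1: +2 =720
r65=1000001 pc2: +4 =724
r66=1000010 pc2: +4 =728
r67=1000011 pc3: +8 =736
r68=1000100 pc2: +4 =740
r69=1000101 pc3: +8 =748
r70=1000110 pc3: +8 =756
r71=1000111 pc4: +16 =772
r72=1001000 pc2: +4 =776
r73=1001001 pc3: +8 =784
r74=1001010 pc3: +8 =792
r75=1001011 pc4: +16 =808
r76=1001100 pc3: +8 =816
r77=1001101 pc4: +16 =832
r78=1001110 pc4: +16 =848
r79=1001111 pc5: +32 =880
r80=1010000 pc2: +4 =884
r81=1010001 pc3: +8 =892
r82=1010010 pc3: +8 =900
r83=1010011 pc4: +16 =916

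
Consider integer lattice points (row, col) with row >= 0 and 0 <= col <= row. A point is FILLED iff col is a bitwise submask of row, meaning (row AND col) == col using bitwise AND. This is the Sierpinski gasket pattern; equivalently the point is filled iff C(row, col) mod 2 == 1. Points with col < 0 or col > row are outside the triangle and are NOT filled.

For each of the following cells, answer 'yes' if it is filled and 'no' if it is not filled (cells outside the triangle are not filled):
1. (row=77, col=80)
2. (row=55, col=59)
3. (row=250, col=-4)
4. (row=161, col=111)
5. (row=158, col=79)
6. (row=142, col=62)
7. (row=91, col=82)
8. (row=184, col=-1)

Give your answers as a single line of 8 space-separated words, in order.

Answer: no no no no no no yes no

Derivation:
(77,80): col outside [0, 77] -> not filled
(55,59): col outside [0, 55] -> not filled
(250,-4): col outside [0, 250] -> not filled
(161,111): row=0b10100001, col=0b1101111, row AND col = 0b100001 = 33; 33 != 111 -> empty
(158,79): row=0b10011110, col=0b1001111, row AND col = 0b1110 = 14; 14 != 79 -> empty
(142,62): row=0b10001110, col=0b111110, row AND col = 0b1110 = 14; 14 != 62 -> empty
(91,82): row=0b1011011, col=0b1010010, row AND col = 0b1010010 = 82; 82 == 82 -> filled
(184,-1): col outside [0, 184] -> not filled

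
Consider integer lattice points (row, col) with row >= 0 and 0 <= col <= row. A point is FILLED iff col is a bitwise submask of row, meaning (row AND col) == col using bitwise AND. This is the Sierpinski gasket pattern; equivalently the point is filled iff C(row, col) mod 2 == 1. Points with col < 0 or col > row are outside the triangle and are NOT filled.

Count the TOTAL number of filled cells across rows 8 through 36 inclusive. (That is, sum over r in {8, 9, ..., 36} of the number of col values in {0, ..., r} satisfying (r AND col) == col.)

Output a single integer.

r8=1000 pc1: +2 =2
r9=1001 pc2: +4 =6
r10=1010 pc2: +4 =10
r11=1011 pc3: +8 =18
r12=1100 pc2: +4 =22
r13=1101 pc3: +8 =30
r14=1110 pc3: +8 =38
r15=1111 pc4: +16 =54
r16=10000 pc1: +2 =56
r17=10001 pc2: +4 =60
r18=10010 pc2: +4 =64
r19=10011 pc3: +8 =72
r20=10100 pc2: +4 =76
r21=10101 pc3: +8 =84
r22=10110 pc3: +8 =92
r23=10111 pc4: +16 =108
r24=11000 pc2: +4 =112
r25=11001 pc3: +8 =120
r26=11010 pc3: +8 =128
r27=11011 pc4: +16 =144
r28=11100 pc3: +8 =152
r29=11101 pc4: +16 =168
r30=11110 pc4: +16 =184
r31=11111 pc5: +32 =216
r32=100000 pc1: +2 =218
r33=100001 pc2: +4 =222
r34=100010 pc2: +4 =226
r35=100011 pc3: +8 =234
r36=100100 pc2: +4 =238

Answer: 238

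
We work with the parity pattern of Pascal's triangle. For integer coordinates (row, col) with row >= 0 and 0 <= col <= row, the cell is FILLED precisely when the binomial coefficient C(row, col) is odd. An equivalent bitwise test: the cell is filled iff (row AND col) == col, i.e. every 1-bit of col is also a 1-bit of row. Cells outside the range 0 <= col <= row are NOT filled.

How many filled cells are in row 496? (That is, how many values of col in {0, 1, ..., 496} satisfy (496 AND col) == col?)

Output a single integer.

Answer: 32

Derivation:
496 in binary = 111110000
popcount(496) = number of 1-bits in 111110000 = 5
A col c satisfies (496 AND c) == c iff every set bit of c is also set in 496; each of the 5 set bits of 496 can independently be on or off in c.
count = 2^5 = 32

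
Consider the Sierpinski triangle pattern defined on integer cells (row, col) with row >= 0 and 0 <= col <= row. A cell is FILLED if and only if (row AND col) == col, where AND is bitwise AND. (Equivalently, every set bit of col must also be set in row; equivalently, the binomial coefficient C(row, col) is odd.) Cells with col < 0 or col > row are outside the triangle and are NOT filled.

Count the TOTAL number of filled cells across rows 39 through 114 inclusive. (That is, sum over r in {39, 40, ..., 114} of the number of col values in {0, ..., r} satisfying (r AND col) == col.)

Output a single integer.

Answer: 1298

Derivation:
r39=100111 pc4: +16 =16
r40=101000 pc2: +4 =20
r41=101001 pc3: +8 =28
r42=101010 pc3: +8 =36
r43=101011 pc4: +16 =52
r44=101100 pc3: +8 =60
r45=101101 pc4: +16 =76
r46=101110 pc4: +16 =92
r47=101111 pc5: +32 =124
r48=110000 pc2: +4 =128
r49=110001 pc3: +8 =136
r50=110010 pc3: +8 =144
r51=110011 pc4: +16 =160
r52=110100 pc3: +8 =168
r53=110101 pc4: +16 =184
r54=110110 pc4: +16 =200
r55=110111 pc5: +32 =232
r56=111000 pc3: +8 =240
r57=111001 pc4: +16 =256
r58=111010 pc4: +16 =272
r59=111011 pc5: +32 =304
r60=111100 pc4: +16 =320
r61=111101 pc5: +32 =352
r62=111110 pc5: +32 =384
r63=111111 pc6: +64 =448
r64=1000000 pc1: +2 =450
r65=1000001 pc2: +4 =454
r66=1000010 pc2: +4 =458
r67=1000011 pc3: +8 =466
r68=1000100 pc2: +4 =470
r69=1000101 pc3: +8 =478
r70=1000110 pc3: +8 =486
r71=1000111 pc4: +16 =502
r72=1001000 pc2: +4 =506
r73=1001001 pc3: +8 =514
r74=1001010 pc3: +8 =522
r75=1001011 pc4: +16 =538
r76=1001100 pc3: +8 =546
r77=1001101 pc4: +16 =562
r78=1001110 pc4: +16 =578
r79=1001111 pc5: +32 =610
r80=1010000 pc2: +4 =614
r81=1010001 pc3: +8 =622
r82=1010010 pc3: +8 =630
r83=1010011 pc4: +16 =646
r84=1010100 pc3: +8 =654
r85=1010101 pc4: +16 =670
r86=1010110 pc4: +16 =686
r87=1010111 pc5: +32 =718
r88=1011000 pc3: +8 =726
r89=1011001 pc4: +16 =742
r90=1011010 pc4: +16 =758
r91=1011011 pc5: +32 =790
r92=1011100 pc4: +16 =806
r93=1011101 pc5: +32 =838
r94=1011110 pc5: +32 =870
r95=1011111 pc6: +64 =934
r96=1100000 pc2: +4 =938
r97=1100001 pc3: +8 =946
r98=1100010 pc3: +8 =954
r99=1100011 pc4: +16 =970
r100=1100100 pc3: +8 =978
r101=1100101 pc4: +16 =994
r102=1100110 pc4: +16 =1010
r103=1100111 pc5: +32 =1042
r104=1101000 pc3: +8 =1050
r105=1101001 pc4: +16 =1066
r106=1101010 pc4: +16 =1082
r107=1101011 pc5: +32 =1114
r108=1101100 pc4: +16 =1130
r109=1101101 pc5: +32 =1162
r110=1101110 pc5: +32 =1194
r111=1101111 pc6: +64 =1258
r112=1110000 pc3: +8 =1266
r113=1110001 pc4: +16 =1282
r114=1110010 pc4: +16 =1298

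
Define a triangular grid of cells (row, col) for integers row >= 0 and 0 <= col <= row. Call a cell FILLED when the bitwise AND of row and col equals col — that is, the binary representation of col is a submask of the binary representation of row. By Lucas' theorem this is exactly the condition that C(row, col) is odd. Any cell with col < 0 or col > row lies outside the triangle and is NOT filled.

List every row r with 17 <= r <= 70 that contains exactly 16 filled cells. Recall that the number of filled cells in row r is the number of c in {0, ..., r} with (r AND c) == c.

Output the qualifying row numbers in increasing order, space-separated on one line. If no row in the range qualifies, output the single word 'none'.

Row r has 2^popcount(r) filled cells, so we need popcount(r) = log2(16) = 4.
Scan r = 17..70 and keep those with exactly 4 one-bits:
r=17=10001 popcount=2 -> skip
r=18=10010 popcount=2 -> skip
r=19=10011 popcount=3 -> skip
r=20=10100 popcount=2 -> skip
r=21=10101 popcount=3 -> skip
r=22=10110 popcount=3 -> skip
r=23=10111 popcount=4 -> KEEP
r=24=11000 popcount=2 -> skip
r=25=11001 popcount=3 -> skip
r=26=11010 popcount=3 -> skip
r=27=11011 popcount=4 -> KEEP
r=28=11100 popcount=3 -> skip
r=29=11101 popcount=4 -> KEEP
r=30=11110 popcount=4 -> KEEP
r=31=11111 popcount=5 -> skip
r=32=100000 popcount=1 -> skip
r=33=100001 popcount=2 -> skip
r=34=100010 popcount=2 -> skip
r=35=100011 popcount=3 -> skip
r=36=100100 popcount=2 -> skip
r=37=100101 popcount=3 -> skip
r=38=100110 popcount=3 -> skip
r=39=100111 popcount=4 -> KEEP
r=40=101000 popcount=2 -> skip
r=41=101001 popcount=3 -> skip
r=42=101010 popcount=3 -> skip
r=43=101011 popcount=4 -> KEEP
r=44=101100 popcount=3 -> skip
r=45=101101 popcount=4 -> KEEP
r=46=101110 popcount=4 -> KEEP
r=47=101111 popcount=5 -> skip
r=48=110000 popcount=2 -> skip
r=49=110001 popcount=3 -> skip
r=50=110010 popcount=3 -> skip
r=51=110011 popcount=4 -> KEEP
r=52=110100 popcount=3 -> skip
r=53=110101 popcount=4 -> KEEP
r=54=110110 popcount=4 -> KEEP
r=55=110111 popcount=5 -> skip
r=56=111000 popcount=3 -> skip
r=57=111001 popcount=4 -> KEEP
r=58=111010 popcount=4 -> KEEP
r=59=111011 popcount=5 -> skip
r=60=111100 popcount=4 -> KEEP
r=61=111101 popcount=5 -> skip
r=62=111110 popcount=5 -> skip
r=63=111111 popcount=6 -> skip
r=64=1000000 popcount=1 -> skip
r=65=1000001 popcount=2 -> skip
r=66=1000010 popcount=2 -> skip
r=67=1000011 popcount=3 -> skip
r=68=1000100 popcount=2 -> skip
r=69=1000101 popcount=3 -> skip
r=70=1000110 popcount=3 -> skip
Kept rows: 23 27 29 30 39 43 45 46 51 53 54 57 58 60

Answer: 23 27 29 30 39 43 45 46 51 53 54 57 58 60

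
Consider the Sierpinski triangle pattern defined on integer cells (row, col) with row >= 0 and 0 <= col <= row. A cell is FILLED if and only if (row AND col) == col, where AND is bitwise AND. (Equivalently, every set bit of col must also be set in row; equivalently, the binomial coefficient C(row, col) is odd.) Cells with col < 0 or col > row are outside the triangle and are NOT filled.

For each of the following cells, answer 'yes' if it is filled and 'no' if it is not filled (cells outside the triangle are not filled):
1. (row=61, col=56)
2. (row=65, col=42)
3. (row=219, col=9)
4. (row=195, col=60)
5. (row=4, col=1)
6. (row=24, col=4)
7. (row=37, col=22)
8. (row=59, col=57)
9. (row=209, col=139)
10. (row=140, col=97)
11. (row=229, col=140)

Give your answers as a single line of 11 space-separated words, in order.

Answer: yes no yes no no no no yes no no no

Derivation:
(61,56): row=0b111101, col=0b111000, row AND col = 0b111000 = 56; 56 == 56 -> filled
(65,42): row=0b1000001, col=0b101010, row AND col = 0b0 = 0; 0 != 42 -> empty
(219,9): row=0b11011011, col=0b1001, row AND col = 0b1001 = 9; 9 == 9 -> filled
(195,60): row=0b11000011, col=0b111100, row AND col = 0b0 = 0; 0 != 60 -> empty
(4,1): row=0b100, col=0b1, row AND col = 0b0 = 0; 0 != 1 -> empty
(24,4): row=0b11000, col=0b100, row AND col = 0b0 = 0; 0 != 4 -> empty
(37,22): row=0b100101, col=0b10110, row AND col = 0b100 = 4; 4 != 22 -> empty
(59,57): row=0b111011, col=0b111001, row AND col = 0b111001 = 57; 57 == 57 -> filled
(209,139): row=0b11010001, col=0b10001011, row AND col = 0b10000001 = 129; 129 != 139 -> empty
(140,97): row=0b10001100, col=0b1100001, row AND col = 0b0 = 0; 0 != 97 -> empty
(229,140): row=0b11100101, col=0b10001100, row AND col = 0b10000100 = 132; 132 != 140 -> empty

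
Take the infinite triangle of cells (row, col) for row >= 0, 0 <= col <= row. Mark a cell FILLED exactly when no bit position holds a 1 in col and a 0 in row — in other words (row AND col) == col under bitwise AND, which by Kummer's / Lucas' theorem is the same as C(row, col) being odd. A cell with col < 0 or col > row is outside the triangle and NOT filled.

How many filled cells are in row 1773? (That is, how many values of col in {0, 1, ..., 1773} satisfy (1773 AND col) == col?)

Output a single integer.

1773 in binary = 11011101101
popcount(1773) = number of 1-bits in 11011101101 = 8
A col c satisfies (1773 AND c) == c iff every set bit of c is also set in 1773; each of the 8 set bits of 1773 can independently be on or off in c.
count = 2^8 = 256

Answer: 256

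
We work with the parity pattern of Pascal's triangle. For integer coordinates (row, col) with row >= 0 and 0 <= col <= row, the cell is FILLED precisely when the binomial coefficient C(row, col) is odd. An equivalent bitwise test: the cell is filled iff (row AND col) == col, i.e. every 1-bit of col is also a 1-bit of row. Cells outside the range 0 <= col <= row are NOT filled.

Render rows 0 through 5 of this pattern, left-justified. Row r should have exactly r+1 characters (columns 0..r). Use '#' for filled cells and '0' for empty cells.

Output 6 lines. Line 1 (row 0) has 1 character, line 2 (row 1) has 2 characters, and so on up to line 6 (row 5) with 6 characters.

r0=0: #
r1=1: ##
r2=10: #0#
r3=11: ####
r4=100: #000#
r5=101: ##00##

Answer: #
##
#0#
####
#000#
##00##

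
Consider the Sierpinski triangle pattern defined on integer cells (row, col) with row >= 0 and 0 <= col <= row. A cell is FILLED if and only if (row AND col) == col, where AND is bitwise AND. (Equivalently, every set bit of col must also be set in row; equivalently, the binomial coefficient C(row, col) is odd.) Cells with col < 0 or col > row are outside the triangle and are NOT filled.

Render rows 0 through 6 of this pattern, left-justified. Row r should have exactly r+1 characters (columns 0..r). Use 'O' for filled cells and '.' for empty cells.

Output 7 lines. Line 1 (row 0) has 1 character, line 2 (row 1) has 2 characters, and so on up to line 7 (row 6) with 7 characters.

Answer: O
OO
O.O
OOOO
O...O
OO..OO
O.O.O.O

Derivation:
r0=0: O
r1=1: OO
r2=10: O.O
r3=11: OOOO
r4=100: O...O
r5=101: OO..OO
r6=110: O.O.O.O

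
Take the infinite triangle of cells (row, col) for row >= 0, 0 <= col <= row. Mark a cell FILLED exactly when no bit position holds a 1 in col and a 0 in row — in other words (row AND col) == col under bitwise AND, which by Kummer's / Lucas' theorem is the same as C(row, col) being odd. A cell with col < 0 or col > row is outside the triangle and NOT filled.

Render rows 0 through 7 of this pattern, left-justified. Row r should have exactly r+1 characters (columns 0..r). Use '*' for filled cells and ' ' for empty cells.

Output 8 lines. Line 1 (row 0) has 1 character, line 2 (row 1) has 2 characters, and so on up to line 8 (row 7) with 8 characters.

Answer: *
**
* *
****
*   *
**  **
* * * *
********

Derivation:
r0=0: *
r1=1: **
r2=10: * *
r3=11: ****
r4=100: *   *
r5=101: **  **
r6=110: * * * *
r7=111: ********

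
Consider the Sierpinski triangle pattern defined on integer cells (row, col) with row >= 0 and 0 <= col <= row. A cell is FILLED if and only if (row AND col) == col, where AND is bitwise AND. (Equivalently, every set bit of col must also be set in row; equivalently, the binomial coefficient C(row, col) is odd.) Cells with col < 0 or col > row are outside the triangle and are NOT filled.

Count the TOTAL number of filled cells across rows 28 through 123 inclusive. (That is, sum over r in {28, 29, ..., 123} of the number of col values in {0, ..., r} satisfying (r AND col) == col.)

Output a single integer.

r28=11100 pc3: +8 =8
r29=11101 pc4: +16 =24
r30=11110 pc4: +16 =40
r31=11111 pc5: +32 =72
r32=100000 pc1: +2 =74
r33=100001 pc2: +4 =78
r34=100010 pc2: +4 =82
r35=100011 pc3: +8 =90
r36=100100 pc2: +4 =94
r37=100101 pc3: +8 =102
r38=100110 pc3: +8 =110
r39=100111 pc4: +16 =126
r40=101000 pc2: +4 =130
r41=101001 pc3: +8 =138
r42=101010 pc3: +8 =146
r43=101011 pc4: +16 =162
r44=101100 pc3: +8 =170
r45=101101 pc4: +16 =186
r46=101110 pc4: +16 =202
r47=101111 pc5: +32 =234
r48=110000 pc2: +4 =238
r49=110001 pc3: +8 =246
r50=110010 pc3: +8 =254
r51=110011 pc4: +16 =270
r52=110100 pc3: +8 =278
r53=110101 pc4: +16 =294
r54=110110 pc4: +16 =310
r55=110111 pc5: +32 =342
r56=111000 pc3: +8 =350
r57=111001 pc4: +16 =366
r58=111010 pc4: +16 =382
r59=111011 pc5: +32 =414
r60=111100 pc4: +16 =430
r61=111101 pc5: +32 =462
r62=111110 pc5: +32 =494
r63=111111 pc6: +64 =558
r64=1000000 pc1: +2 =560
r65=1000001 pc2: +4 =564
r66=1000010 pc2: +4 =568
r67=1000011 pc3: +8 =576
r68=1000100 pc2: +4 =580
r69=1000101 pc3: +8 =588
r70=1000110 pc3: +8 =596
r71=1000111 pc4: +16 =612
r72=1001000 pc2: +4 =616
r73=1001001 pc3: +8 =624
r74=1001010 pc3: +8 =632
r75=1001011 pc4: +16 =648
r76=1001100 pc3: +8 =656
r77=1001101 pc4: +16 =672
r78=1001110 pc4: +16 =688
r79=1001111 pc5: +32 =720
r80=1010000 pc2: +4 =724
r81=1010001 pc3: +8 =732
r82=1010010 pc3: +8 =740
r83=1010011 pc4: +16 =756
r84=1010100 pc3: +8 =764
r85=1010101 pc4: +16 =780
r86=1010110 pc4: +16 =796
r87=1010111 pc5: +32 =828
r88=1011000 pc3: +8 =836
r89=1011001 pc4: +16 =852
r90=1011010 pc4: +16 =868
r91=1011011 pc5: +32 =900
r92=1011100 pc4: +16 =916
r93=1011101 pc5: +32 =948
r94=1011110 pc5: +32 =980
r95=1011111 pc6: +64 =1044
r96=1100000 pc2: +4 =1048
r97=1100001 pc3: +8 =1056
r98=1100010 pc3: +8 =1064
r99=1100011 pc4: +16 =1080
r100=1100100 pc3: +8 =1088
r101=1100101 pc4: +16 =1104
r102=1100110 pc4: +16 =1120
r103=1100111 pc5: +32 =1152
r104=1101000 pc3: +8 =1160
r105=1101001 pc4: +16 =1176
r106=1101010 pc4: +16 =1192
r107=1101011 pc5: +32 =1224
r108=1101100 pc4: +16 =1240
r109=1101101 pc5: +32 =1272
r110=1101110 pc5: +32 =1304
r111=1101111 pc6: +64 =1368
r112=1110000 pc3: +8 =1376
r113=1110001 pc4: +16 =1392
r114=1110010 pc4: +16 =1408
r115=1110011 pc5: +32 =1440
r116=1110100 pc4: +16 =1456
r117=1110101 pc5: +32 =1488
r118=1110110 pc5: +32 =1520
r119=1110111 pc6: +64 =1584
r120=1111000 pc4: +16 =1600
r121=1111001 pc5: +32 =1632
r122=1111010 pc5: +32 =1664
r123=1111011 pc6: +64 =1728

Answer: 1728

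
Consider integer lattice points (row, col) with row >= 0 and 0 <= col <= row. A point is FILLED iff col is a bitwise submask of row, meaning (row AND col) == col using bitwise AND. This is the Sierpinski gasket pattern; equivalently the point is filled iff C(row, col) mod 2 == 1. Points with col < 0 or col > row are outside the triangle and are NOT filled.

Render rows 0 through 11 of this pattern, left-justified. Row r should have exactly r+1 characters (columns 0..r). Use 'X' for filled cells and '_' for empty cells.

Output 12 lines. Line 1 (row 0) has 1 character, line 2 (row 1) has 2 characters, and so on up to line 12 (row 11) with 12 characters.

Answer: X
XX
X_X
XXXX
X___X
XX__XX
X_X_X_X
XXXXXXXX
X_______X
XX______XX
X_X_____X_X
XXXX____XXXX

Derivation:
r0=0: X
r1=1: XX
r2=10: X_X
r3=11: XXXX
r4=100: X___X
r5=101: XX__XX
r6=110: X_X_X_X
r7=111: XXXXXXXX
r8=1000: X_______X
r9=1001: XX______XX
r10=1010: X_X_____X_X
r11=1011: XXXX____XXXX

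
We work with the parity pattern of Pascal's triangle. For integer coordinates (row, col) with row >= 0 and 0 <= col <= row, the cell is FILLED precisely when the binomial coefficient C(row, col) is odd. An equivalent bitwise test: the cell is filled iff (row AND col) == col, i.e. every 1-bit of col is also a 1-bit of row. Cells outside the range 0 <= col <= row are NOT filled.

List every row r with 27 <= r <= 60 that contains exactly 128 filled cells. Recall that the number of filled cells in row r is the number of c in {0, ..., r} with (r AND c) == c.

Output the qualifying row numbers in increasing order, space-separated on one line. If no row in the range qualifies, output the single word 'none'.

Answer: none

Derivation:
Row r has 2^popcount(r) filled cells, so we need popcount(r) = log2(128) = 7.
Scan r = 27..60 and keep those with exactly 7 one-bits:
r=27=11011 popcount=4 -> skip
r=28=11100 popcount=3 -> skip
r=29=11101 popcount=4 -> skip
r=30=11110 popcount=4 -> skip
r=31=11111 popcount=5 -> skip
r=32=100000 popcount=1 -> skip
r=33=100001 popcount=2 -> skip
r=34=100010 popcount=2 -> skip
r=35=100011 popcount=3 -> skip
r=36=100100 popcount=2 -> skip
r=37=100101 popcount=3 -> skip
r=38=100110 popcount=3 -> skip
r=39=100111 popcount=4 -> skip
r=40=101000 popcount=2 -> skip
r=41=101001 popcount=3 -> skip
r=42=101010 popcount=3 -> skip
r=43=101011 popcount=4 -> skip
r=44=101100 popcount=3 -> skip
r=45=101101 popcount=4 -> skip
r=46=101110 popcount=4 -> skip
r=47=101111 popcount=5 -> skip
r=48=110000 popcount=2 -> skip
r=49=110001 popcount=3 -> skip
r=50=110010 popcount=3 -> skip
r=51=110011 popcount=4 -> skip
r=52=110100 popcount=3 -> skip
r=53=110101 popcount=4 -> skip
r=54=110110 popcount=4 -> skip
r=55=110111 popcount=5 -> skip
r=56=111000 popcount=3 -> skip
r=57=111001 popcount=4 -> skip
r=58=111010 popcount=4 -> skip
r=59=111011 popcount=5 -> skip
r=60=111100 popcount=4 -> skip
Kept rows: none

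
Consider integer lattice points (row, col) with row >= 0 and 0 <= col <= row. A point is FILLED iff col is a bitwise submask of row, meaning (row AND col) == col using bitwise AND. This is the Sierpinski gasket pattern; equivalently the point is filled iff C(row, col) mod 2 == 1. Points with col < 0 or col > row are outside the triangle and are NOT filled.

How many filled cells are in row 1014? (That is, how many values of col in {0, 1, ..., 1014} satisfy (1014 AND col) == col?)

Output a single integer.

Answer: 256

Derivation:
1014 in binary = 1111110110
popcount(1014) = number of 1-bits in 1111110110 = 8
A col c satisfies (1014 AND c) == c iff every set bit of c is also set in 1014; each of the 8 set bits of 1014 can independently be on or off in c.
count = 2^8 = 256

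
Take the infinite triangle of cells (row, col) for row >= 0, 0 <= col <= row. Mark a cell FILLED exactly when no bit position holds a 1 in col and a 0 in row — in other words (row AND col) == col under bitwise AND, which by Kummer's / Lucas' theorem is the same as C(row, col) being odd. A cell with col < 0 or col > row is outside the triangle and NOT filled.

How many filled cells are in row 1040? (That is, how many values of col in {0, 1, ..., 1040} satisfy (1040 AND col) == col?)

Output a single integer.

Answer: 4

Derivation:
1040 in binary = 10000010000
popcount(1040) = number of 1-bits in 10000010000 = 2
A col c satisfies (1040 AND c) == c iff every set bit of c is also set in 1040; each of the 2 set bits of 1040 can independently be on or off in c.
count = 2^2 = 4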